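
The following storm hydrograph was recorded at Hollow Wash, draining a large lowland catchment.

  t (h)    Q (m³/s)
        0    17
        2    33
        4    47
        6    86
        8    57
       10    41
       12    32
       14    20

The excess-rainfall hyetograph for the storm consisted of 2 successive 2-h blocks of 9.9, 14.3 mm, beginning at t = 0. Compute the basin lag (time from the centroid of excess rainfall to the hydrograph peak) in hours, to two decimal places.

Centroid of excess rainfall: t_c = Σ P_i·t̄_i / ΣP_i = 2.1818 h (block centres at 1, 3 h).
Hydrograph peak occurs at t = 6 h, so basin lag t_L = 6 − 2.1818 = 3.82 h.

t_L ≈ 3.82 h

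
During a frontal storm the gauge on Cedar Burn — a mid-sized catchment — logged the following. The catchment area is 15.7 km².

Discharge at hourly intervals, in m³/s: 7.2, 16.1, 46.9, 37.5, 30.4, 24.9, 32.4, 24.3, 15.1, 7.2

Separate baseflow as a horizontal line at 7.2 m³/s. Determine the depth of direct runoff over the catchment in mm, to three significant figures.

Direct runoff: 0.0, 8.9, 39.7, 30.3, 23.2, 17.7, 25.2, 17.1, 7.9, 0.0 m³/s; ΣQ_DR = 170.0 m³/s.
V = ΣQ_DR · Δt = 170.0 × 3600 s = 6.120 × 10^5 m³.
Over A = 15.7 km², depth = V / A = 39.0 mm.

d ≈ 39.0 mm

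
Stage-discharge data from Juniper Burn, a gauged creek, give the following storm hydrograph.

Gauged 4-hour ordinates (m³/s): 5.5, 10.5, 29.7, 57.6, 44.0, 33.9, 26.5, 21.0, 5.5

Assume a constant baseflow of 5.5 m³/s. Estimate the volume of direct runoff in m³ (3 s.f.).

V ≈ 2.66 × 10^6 m³

Direct-runoff ordinates (Q − Q_b): 0.0, 5.0, 24.2, 52.1, 38.5, 28.4, 21.0, 15.5, 0.0 m³/s.
ΣQ_DR = 184.7 m³/s.
With Δt = 4 h = 14400 s, V = ΣQ_DR · Δt = 184.7 × 14400 = 2.66 × 10^6 m³.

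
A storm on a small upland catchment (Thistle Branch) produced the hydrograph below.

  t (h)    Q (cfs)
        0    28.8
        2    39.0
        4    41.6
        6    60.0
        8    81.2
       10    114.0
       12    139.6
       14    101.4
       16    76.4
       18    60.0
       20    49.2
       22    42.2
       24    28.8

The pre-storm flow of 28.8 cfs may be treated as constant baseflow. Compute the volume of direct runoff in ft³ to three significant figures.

Direct-runoff ordinates (Q − Q_b): 0.0, 10.2, 12.8, 31.2, 52.4, 85.2, 110.8, 72.6, 47.6, 31.2, 20.4, 13.4, 0.0 cfs.
ΣQ_DR = 487.8 cfs.
With Δt = 2 h = 7200 s, V = ΣQ_DR · Δt = 487.8 × 7200 = 3.51 × 10^6 ft³.

V ≈ 3.51 × 10^6 ft³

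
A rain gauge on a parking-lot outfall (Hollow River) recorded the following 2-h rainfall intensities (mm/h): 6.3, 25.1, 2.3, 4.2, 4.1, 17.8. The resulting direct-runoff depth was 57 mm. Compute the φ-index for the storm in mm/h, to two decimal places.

φ ≈ 7.20 mm/h

Only the 2 blocks with intensity above φ contribute runoff: 25.1, 17.8 mm/h.
Σ(I−φ)·Δt = d  ⇒  (25.1+17.8 − 2φ)·2 = 57
φ = (42.90 − 57/2) / 2 = 7.20 mm/h.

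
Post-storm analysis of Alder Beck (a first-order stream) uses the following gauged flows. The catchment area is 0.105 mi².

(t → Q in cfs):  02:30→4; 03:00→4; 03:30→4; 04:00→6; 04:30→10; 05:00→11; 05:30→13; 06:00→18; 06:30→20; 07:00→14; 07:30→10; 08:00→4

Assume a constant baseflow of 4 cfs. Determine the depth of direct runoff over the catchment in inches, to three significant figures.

d ≈ 0.517 in

Direct runoff: 0.0, 0.0, 0.0, 2.0, 6.0, 7.0, 9.0, 14.0, 16.0, 10.0, 6.0, 0.0 cfs; ΣQ_DR = 70.00 cfs.
V = ΣQ_DR · Δt = 70.00 × 1800 s = 1.260 × 10^5 ft³.
Over A = 0.105 mi², depth = V / A = 0.517 in.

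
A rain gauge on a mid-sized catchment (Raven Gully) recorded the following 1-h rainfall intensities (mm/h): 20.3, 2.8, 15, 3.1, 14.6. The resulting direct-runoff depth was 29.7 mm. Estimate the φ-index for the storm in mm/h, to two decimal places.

Only the 3 blocks with intensity above φ contribute runoff: 20.3, 15, 14.6 mm/h.
Σ(I−φ)·Δt = d  ⇒  (20.3+15+14.6 − 3φ)·1 = 29.7
φ = (49.90 − 29.7/1) / 3 = 6.73 mm/h.

φ ≈ 6.73 mm/h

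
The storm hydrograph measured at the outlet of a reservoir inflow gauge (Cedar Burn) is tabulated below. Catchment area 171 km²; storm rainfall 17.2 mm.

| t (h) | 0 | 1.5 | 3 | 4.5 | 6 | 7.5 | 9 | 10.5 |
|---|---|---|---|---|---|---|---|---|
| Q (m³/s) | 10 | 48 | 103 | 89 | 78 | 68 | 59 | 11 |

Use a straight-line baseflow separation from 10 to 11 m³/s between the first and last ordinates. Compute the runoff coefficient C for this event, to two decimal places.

C ≈ 0.70

ΣQ_DR = 382.0 m³/s; V = ΣQ_DR·Δt = 2.063 × 10^6 m³.
Runoff depth d = V / A = 12.06 mm.
C = d / P = 12.06 / 17.2 = 0.70.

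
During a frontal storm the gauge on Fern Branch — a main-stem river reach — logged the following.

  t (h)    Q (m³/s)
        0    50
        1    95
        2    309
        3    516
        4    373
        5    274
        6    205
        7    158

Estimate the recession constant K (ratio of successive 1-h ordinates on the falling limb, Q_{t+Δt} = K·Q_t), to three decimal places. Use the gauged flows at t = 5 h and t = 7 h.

K ≈ 0.759

Using the recession-limb readings at t = 5 h and t = 7 h: Q falls from 274 to 158 m³/s over 2 intervals.
K = (Q₂/Q₁)^(1/2) = (158/274)^(1/2) = 0.759.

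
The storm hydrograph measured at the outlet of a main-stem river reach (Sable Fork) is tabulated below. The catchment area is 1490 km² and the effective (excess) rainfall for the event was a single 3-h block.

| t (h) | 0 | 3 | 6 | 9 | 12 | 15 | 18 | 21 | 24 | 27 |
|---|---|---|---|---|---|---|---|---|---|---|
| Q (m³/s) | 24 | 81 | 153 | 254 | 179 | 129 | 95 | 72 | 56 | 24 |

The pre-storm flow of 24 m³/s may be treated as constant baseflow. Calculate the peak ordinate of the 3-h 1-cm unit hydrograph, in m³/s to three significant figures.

Direct runoff: 0.0, 57.0, 129.0, 230.0, 155.0, 105.0, 71.0, 48.0, 32.0, 0.0 m³/s; ΣQ_DR = 827.0 m³/s, peak = 230.0 m³/s.
Runoff depth d = ΣQ_DR·Δt / A = 827.0 × 10800 / (1490 km²) = 5.994 mm.
The 1-cm UH is the DRH scaled by (10 mm)/d, so U_p = 230.0 × 10/5.994 = 384 m³/s.

U_p ≈ 384 m³/s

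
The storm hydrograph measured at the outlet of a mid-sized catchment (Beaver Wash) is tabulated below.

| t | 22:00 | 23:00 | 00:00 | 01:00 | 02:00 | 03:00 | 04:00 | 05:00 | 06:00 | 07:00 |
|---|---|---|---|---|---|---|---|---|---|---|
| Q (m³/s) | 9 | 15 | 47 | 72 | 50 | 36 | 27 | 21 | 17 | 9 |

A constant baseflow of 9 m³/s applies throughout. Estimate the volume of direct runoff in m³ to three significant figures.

Direct-runoff ordinates (Q − Q_b): 0.0, 6.0, 38.0, 63.0, 41.0, 27.0, 18.0, 12.0, 8.0, 0.0 m³/s.
ΣQ_DR = 213.0 m³/s.
With Δt = 1 h = 3600 s, V = ΣQ_DR · Δt = 213.0 × 3600 = 7.67 × 10^5 m³.

V ≈ 7.67 × 10^5 m³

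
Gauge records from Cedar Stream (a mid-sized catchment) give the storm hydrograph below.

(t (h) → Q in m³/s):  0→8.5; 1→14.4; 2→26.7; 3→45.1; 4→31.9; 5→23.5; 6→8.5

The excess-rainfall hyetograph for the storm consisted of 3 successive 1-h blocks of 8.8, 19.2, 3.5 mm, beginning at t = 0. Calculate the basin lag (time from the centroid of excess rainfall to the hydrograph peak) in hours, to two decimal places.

Centroid of excess rainfall: t_c = Σ P_i·t̄_i / ΣP_i = 1.3317 h (block centres at 0.5, 1.5, 2.5 h).
Hydrograph peak occurs at t = 3 h, so basin lag t_L = 3 − 1.3317 = 1.67 h.

t_L ≈ 1.67 h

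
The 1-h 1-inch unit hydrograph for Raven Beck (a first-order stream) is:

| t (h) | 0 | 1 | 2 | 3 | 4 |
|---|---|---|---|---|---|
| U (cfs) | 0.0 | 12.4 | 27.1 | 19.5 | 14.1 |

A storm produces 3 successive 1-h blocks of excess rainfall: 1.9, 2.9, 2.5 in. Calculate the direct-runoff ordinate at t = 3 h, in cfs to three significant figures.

By discrete convolution, Q_j = Σ (P_i / 1 in) · U_{j−i}.
At t = 3 h (j=3): Q = (1.9/1)·19.5 + (2.9/1)·27.1 + (2.5/1)·12.4 = 147 cfs.

Q ≈ 147 cfs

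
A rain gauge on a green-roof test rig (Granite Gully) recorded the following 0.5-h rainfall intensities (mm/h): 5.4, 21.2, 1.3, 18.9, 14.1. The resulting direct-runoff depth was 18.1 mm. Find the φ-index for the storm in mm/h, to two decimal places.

φ ≈ 6.00 mm/h

Only the 3 blocks with intensity above φ contribute runoff: 21.2, 18.9, 14.1 mm/h.
Σ(I−φ)·Δt = d  ⇒  (21.2+18.9+14.1 − 3φ)·0.5 = 18.1
φ = (54.20 − 18.1/0.5) / 3 = 6.00 mm/h.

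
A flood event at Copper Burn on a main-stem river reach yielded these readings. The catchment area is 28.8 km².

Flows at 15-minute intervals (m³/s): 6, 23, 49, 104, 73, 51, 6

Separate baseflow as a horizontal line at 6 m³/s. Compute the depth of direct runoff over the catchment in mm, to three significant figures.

Direct runoff: 0.0, 17.0, 43.0, 98.0, 67.0, 45.0, 0.0 m³/s; ΣQ_DR = 270.0 m³/s.
V = ΣQ_DR · Δt = 270.0 × 900 s = 2.430 × 10^5 m³.
Over A = 28.8 km², depth = V / A = 8.44 mm.

d ≈ 8.44 mm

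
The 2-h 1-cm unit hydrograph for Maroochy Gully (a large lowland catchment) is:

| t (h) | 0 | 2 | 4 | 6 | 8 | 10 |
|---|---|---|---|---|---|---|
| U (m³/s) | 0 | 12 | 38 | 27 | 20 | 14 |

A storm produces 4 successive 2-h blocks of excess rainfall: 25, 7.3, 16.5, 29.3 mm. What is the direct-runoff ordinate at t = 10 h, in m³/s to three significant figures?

Q ≈ 205 m³/s

By discrete convolution, Q_j = Σ (P_i / 10 mm) · U_{j−i}.
At t = 10 h (j=5): Q = (25/10)·14 + (7.3/10)·20 + (16.5/10)·27 + (29.3/10)·38 = 205 m³/s.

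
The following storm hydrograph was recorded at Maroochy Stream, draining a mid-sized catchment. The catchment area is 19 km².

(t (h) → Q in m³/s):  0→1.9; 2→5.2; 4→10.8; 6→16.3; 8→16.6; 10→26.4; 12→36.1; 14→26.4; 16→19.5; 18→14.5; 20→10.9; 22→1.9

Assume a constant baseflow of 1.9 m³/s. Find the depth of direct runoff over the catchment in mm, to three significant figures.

d ≈ 62.0 mm

Direct runoff: 0.0, 3.3, 8.9, 14.4, 14.7, 24.5, 34.2, 24.5, 17.6, 12.6, 9.0, 0.0 m³/s; ΣQ_DR = 163.7 m³/s.
V = ΣQ_DR · Δt = 163.7 × 7200 s = 1.179 × 10^6 m³.
Over A = 19 km², depth = V / A = 62.0 mm.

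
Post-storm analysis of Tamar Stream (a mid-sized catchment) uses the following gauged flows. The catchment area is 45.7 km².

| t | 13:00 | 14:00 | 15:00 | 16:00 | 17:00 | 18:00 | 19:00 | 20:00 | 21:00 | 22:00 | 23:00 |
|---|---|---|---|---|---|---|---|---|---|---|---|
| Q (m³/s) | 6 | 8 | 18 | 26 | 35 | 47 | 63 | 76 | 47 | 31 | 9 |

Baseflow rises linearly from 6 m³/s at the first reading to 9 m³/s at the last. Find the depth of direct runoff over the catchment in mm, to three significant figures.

Direct runoff: 0.00, 1.70, 11.40, 19.10, 27.80, 39.50, 55.20, 67.90, 38.60, 22.30, 0.00 m³/s; ΣQ_DR = 283.5 m³/s.
V = ΣQ_DR · Δt = 283.5 × 3600 s = 1.021 × 10^6 m³.
Over A = 45.7 km², depth = V / A = 22.3 mm.

d ≈ 22.3 mm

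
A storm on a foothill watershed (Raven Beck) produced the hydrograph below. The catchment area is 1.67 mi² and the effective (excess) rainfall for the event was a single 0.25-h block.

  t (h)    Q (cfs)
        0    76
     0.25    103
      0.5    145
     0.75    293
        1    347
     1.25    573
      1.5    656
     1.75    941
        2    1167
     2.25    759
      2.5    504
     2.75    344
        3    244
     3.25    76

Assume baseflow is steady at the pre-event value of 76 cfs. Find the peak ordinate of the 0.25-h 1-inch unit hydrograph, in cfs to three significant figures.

Direct runoff: 0.0, 27.0, 69.0, 217.0, 271.0, 497.0, 580.0, 865.0, 1091.0, 683.0, 428.0, 268.0, 168.0, 0.0 cfs; ΣQ_DR = 5164 cfs, peak = 1091.0 cfs.
Runoff depth d = ΣQ_DR·Δt / A = 5164 × 900 / (1.67 mi²) = 1.198 in.
The 1-inch UH is the DRH scaled by (1 in)/d, so U_p = 1091.0 × 1/1.198 = 911 cfs.

U_p ≈ 911 cfs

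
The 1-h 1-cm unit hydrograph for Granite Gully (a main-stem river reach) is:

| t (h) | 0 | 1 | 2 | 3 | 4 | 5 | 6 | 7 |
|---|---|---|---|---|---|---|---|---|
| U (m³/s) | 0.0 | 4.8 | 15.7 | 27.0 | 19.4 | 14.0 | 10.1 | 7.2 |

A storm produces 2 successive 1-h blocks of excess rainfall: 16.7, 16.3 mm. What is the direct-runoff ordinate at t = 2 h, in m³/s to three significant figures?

Q ≈ 34.0 m³/s

By discrete convolution, Q_j = Σ (P_i / 10 mm) · U_{j−i}.
At t = 2 h (j=2): Q = (16.7/10)·15.7 + (16.3/10)·4.8 = 34.0 m³/s.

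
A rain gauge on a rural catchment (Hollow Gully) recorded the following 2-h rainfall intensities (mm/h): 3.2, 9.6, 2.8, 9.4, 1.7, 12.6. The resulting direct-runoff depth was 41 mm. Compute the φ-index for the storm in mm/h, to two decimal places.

φ ≈ 3.70 mm/h

Only the 3 blocks with intensity above φ contribute runoff: 9.6, 9.4, 12.6 mm/h.
Σ(I−φ)·Δt = d  ⇒  (9.6+9.4+12.6 − 3φ)·2 = 41
φ = (31.60 − 41/2) / 3 = 3.70 mm/h.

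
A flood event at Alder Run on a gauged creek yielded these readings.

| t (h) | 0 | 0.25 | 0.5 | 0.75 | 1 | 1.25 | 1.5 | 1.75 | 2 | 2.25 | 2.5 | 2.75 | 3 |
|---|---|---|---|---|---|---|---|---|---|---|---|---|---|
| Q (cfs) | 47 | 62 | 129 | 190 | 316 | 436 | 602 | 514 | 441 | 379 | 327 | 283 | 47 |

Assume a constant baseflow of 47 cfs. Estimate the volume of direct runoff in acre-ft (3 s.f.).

Direct-runoff ordinates (Q − Q_b): 0.0, 15.0, 82.0, 143.0, 269.0, 389.0, 555.0, 467.0, 394.0, 332.0, 280.0, 236.0, 0.0 cfs.
ΣQ_DR = 3162 cfs.
With Δt = 0.25 h = 900 s, V = ΣQ_DR · Δt = 3162 × 900 = 2.85 × 10^6 ft³ = 65.3 acre-ft.

V ≈ 65.3 acre-ft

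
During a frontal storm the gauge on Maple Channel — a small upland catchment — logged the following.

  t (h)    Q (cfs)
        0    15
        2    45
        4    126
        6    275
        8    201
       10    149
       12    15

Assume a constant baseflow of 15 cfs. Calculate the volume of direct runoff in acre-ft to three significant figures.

V ≈ 119 acre-ft

Direct-runoff ordinates (Q − Q_b): 0.0, 30.0, 111.0, 260.0, 186.0, 134.0, 0.0 cfs.
ΣQ_DR = 721.0 cfs.
With Δt = 2 h = 7200 s, V = ΣQ_DR · Δt = 721.0 × 7200 = 5.19 × 10^6 ft³ = 119 acre-ft.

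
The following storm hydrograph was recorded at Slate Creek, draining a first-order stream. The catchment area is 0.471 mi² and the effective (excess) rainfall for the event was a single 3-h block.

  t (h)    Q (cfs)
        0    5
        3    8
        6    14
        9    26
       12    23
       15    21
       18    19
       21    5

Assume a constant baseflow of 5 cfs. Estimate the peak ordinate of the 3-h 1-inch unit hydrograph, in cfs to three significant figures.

U_p ≈ 26.3 cfs

Direct runoff: 0.0, 3.0, 9.0, 21.0, 18.0, 16.0, 14.0, 0.0 cfs; ΣQ_DR = 81.00 cfs, peak = 21.0 cfs.
Runoff depth d = ΣQ_DR·Δt / A = 81.00 × 10800 / (0.471 mi²) = 0.7995 in.
The 1-inch UH is the DRH scaled by (1 in)/d, so U_p = 21.0 × 1/0.7995 = 26.3 cfs.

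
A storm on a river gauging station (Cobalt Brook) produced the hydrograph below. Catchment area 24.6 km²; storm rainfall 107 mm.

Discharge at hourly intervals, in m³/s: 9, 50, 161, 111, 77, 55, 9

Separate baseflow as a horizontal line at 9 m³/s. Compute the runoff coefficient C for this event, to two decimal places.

ΣQ_DR = 409.0 m³/s; V = ΣQ_DR·Δt = 1.472 × 10^6 m³.
Runoff depth d = V / A = 59.85 mm.
C = d / P = 59.85 / 107 = 0.56.

C ≈ 0.56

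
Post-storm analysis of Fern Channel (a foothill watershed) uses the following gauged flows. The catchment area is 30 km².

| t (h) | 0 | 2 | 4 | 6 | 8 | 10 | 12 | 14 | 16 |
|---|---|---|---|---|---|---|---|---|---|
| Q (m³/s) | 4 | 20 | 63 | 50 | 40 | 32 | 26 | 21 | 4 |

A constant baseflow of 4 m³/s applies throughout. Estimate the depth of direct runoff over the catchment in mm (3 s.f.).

d ≈ 53.8 mm

Direct runoff: 0.0, 16.0, 59.0, 46.0, 36.0, 28.0, 22.0, 17.0, 0.0 m³/s; ΣQ_DR = 224.0 m³/s.
V = ΣQ_DR · Δt = 224.0 × 7200 s = 1.613 × 10^6 m³.
Over A = 30 km², depth = V / A = 53.8 mm.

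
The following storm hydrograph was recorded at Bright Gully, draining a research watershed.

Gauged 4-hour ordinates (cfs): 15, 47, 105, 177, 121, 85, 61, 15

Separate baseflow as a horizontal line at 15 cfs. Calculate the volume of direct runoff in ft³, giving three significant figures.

Direct-runoff ordinates (Q − Q_b): 0.0, 32.0, 90.0, 162.0, 106.0, 70.0, 46.0, 0.0 cfs.
ΣQ_DR = 506.0 cfs.
With Δt = 4 h = 14400 s, V = ΣQ_DR · Δt = 506.0 × 14400 = 7.29 × 10^6 ft³.

V ≈ 7.29 × 10^6 ft³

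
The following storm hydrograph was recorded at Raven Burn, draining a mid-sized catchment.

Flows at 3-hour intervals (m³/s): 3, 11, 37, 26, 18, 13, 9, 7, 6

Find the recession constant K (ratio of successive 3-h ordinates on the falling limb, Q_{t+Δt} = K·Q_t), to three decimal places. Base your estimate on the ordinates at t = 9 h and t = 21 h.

K ≈ 0.720

Using the recession-limb readings at t = 9 h and t = 21 h: Q falls from 26 to 7 m³/s over 4 intervals.
K = (Q₂/Q₁)^(1/4) = (7/26)^(1/4) = 0.720.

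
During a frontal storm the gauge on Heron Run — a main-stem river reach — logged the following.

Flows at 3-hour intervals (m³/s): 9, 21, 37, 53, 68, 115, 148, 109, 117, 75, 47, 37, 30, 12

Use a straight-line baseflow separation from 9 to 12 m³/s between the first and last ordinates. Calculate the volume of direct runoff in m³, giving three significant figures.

Direct-runoff ordinates (Q − Q_b): 0.00, 11.77, 27.54, 43.31, 58.08, 104.85, 137.62, 98.38, 106.15, 63.92, 35.69, 25.46, 18.23, 0.00 m³/s.
ΣQ_DR = 731.0 m³/s.
With Δt = 3 h = 10800 s, V = ΣQ_DR · Δt = 731.0 × 10800 = 7.89 × 10^6 m³.

V ≈ 7.89 × 10^6 m³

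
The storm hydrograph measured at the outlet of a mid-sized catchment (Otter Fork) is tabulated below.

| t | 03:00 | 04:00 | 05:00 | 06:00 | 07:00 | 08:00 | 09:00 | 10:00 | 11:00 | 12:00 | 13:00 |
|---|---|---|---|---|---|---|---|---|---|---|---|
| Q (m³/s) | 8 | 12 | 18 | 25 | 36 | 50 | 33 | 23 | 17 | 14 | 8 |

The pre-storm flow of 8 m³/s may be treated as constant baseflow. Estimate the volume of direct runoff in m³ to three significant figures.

Direct-runoff ordinates (Q − Q_b): 0.0, 4.0, 10.0, 17.0, 28.0, 42.0, 25.0, 15.0, 9.0, 6.0, 0.0 m³/s.
ΣQ_DR = 156.0 m³/s.
With Δt = 1 h = 3600 s, V = ΣQ_DR · Δt = 156.0 × 3600 = 5.62 × 10^5 m³.

V ≈ 5.62 × 10^5 m³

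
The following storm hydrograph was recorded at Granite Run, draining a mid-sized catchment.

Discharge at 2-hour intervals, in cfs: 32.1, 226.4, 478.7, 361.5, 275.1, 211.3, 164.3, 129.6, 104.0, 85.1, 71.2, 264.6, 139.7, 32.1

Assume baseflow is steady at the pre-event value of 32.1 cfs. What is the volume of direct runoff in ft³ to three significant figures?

V ≈ 1.53 × 10^7 ft³

Direct-runoff ordinates (Q − Q_b): 0.0, 194.3, 446.6, 329.4, 243.0, 179.2, 132.2, 97.5, 71.9, 53.0, 39.1, 232.5, 107.6, 0.0 cfs.
ΣQ_DR = 2126 cfs.
With Δt = 2 h = 7200 s, V = ΣQ_DR · Δt = 2126 × 7200 = 1.53 × 10^7 ft³.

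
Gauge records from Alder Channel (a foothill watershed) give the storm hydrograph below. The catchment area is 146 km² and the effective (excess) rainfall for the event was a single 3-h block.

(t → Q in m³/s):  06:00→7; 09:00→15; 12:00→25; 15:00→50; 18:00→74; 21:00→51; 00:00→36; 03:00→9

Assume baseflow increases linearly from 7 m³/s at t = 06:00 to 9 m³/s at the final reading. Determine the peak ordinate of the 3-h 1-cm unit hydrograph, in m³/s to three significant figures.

Direct runoff: 0.00, 7.71, 17.43, 42.14, 65.86, 42.57, 27.29, 0.00 m³/s; ΣQ_DR = 203.0 m³/s, peak = 65.86 m³/s.
Runoff depth d = ΣQ_DR·Δt / A = 203.0 × 10800 / (146 km²) = 15.02 mm.
The 1-cm UH is the DRH scaled by (10 mm)/d, so U_p = 65.86 × 10/15.02 = 43.9 m³/s.

U_p ≈ 43.9 m³/s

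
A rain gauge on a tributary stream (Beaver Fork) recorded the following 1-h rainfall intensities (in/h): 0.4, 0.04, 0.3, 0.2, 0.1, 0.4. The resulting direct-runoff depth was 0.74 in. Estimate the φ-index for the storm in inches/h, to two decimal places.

φ ≈ 0.14 in/h

Only the 4 blocks with intensity above φ contribute runoff: 0.4, 0.3, 0.2, 0.4 in/h.
Σ(I−φ)·Δt = d  ⇒  (0.4+0.3+0.2+0.4 − 4φ)·1 = 0.74
φ = (1.300 − 0.74/1) / 4 = 0.14 in/h.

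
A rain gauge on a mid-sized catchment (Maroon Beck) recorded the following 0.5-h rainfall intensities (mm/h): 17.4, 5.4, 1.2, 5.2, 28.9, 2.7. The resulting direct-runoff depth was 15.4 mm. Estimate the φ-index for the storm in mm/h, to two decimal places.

φ ≈ 7.75 mm/h

Only the 2 blocks with intensity above φ contribute runoff: 17.4, 28.9 mm/h.
Σ(I−φ)·Δt = d  ⇒  (17.4+28.9 − 2φ)·0.5 = 15.4
φ = (46.30 − 15.4/0.5) / 2 = 7.75 mm/h.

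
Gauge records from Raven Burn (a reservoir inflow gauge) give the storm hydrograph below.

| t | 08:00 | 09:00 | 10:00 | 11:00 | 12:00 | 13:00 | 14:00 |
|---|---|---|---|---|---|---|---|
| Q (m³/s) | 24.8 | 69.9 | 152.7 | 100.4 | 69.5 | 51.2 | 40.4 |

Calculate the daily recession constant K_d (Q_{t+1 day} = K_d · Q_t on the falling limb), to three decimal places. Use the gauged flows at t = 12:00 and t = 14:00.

Between t = 12:00 and t = 14:00 the flow falls from 69.5 to 40.4 m³/s over 2×1 h = 2 h.
Per-interval ratio K = (40.4/69.5)^(1/2) = 0.7624; K_d = K^(24/1) = 0.001.

K_d ≈ 0.001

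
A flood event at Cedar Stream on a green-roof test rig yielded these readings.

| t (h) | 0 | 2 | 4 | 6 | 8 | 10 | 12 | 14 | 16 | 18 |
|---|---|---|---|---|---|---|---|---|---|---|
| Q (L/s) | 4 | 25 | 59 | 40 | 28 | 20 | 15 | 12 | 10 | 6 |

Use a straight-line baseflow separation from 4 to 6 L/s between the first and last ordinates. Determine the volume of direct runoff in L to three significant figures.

Direct-runoff ordinates (Q − Q_b): 0.00, 20.78, 54.56, 35.33, 23.11, 14.89, 9.67, 6.44, 4.22, 0.00 L/s.
ΣQ_DR = 169.0 L/s.
With Δt = 2 h = 7200 s, V = ΣQ_DR · Δt = 169.0 × 7200 = 1.22 × 10^6 L.

V ≈ 1.22 × 10^6 L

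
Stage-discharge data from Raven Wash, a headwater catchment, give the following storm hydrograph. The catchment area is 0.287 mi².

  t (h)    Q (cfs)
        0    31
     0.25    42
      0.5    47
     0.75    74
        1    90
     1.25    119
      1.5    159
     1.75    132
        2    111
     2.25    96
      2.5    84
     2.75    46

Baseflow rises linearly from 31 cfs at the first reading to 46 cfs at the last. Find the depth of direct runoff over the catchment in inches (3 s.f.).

d ≈ 0.768 in

Direct runoff: 0.00, 9.64, 13.27, 38.91, 53.55, 81.18, 119.82, 91.45, 69.09, 52.73, 39.36, 0.00 cfs; ΣQ_DR = 569.0 cfs.
V = ΣQ_DR · Δt = 569.0 × 900 s = 5.121 × 10^5 ft³.
Over A = 0.287 mi², depth = V / A = 0.768 in.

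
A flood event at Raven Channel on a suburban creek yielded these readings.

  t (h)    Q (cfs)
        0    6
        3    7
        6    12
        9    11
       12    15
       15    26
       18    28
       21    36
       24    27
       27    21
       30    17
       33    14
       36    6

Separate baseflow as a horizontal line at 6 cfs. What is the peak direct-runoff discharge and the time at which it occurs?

Subtracting baseflow gives direct-runoff ordinates: 0.0, 1.0, 6.0, 5.0, 9.0, 20.0, 22.0, 30.0, 21.0, 15.0, 11.0, 8.0, 0.0 cfs.
The maximum is 30.0 cfs, occurring at the reading for t = 21 h.

Q_p = 30.0 cfs at t = 21 h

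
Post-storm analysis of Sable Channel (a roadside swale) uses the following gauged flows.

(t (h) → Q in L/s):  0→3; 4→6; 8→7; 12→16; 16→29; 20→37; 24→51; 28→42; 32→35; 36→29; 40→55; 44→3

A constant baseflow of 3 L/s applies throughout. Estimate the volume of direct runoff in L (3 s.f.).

V ≈ 3.99 × 10^6 L

Direct-runoff ordinates (Q − Q_b): 0.0, 3.0, 4.0, 13.0, 26.0, 34.0, 48.0, 39.0, 32.0, 26.0, 52.0, 0.0 L/s.
ΣQ_DR = 277.0 L/s.
With Δt = 4 h = 14400 s, V = ΣQ_DR · Δt = 277.0 × 14400 = 3.99 × 10^6 L.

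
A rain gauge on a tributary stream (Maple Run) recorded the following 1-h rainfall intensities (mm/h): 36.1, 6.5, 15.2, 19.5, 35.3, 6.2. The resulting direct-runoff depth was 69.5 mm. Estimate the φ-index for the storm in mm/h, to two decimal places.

φ ≈ 9.15 mm/h

Only the 4 blocks with intensity above φ contribute runoff: 36.1, 15.2, 19.5, 35.3 mm/h.
Σ(I−φ)·Δt = d  ⇒  (36.1+15.2+19.5+35.3 − 4φ)·1 = 69.5
φ = (106.1 − 69.5/1) / 4 = 9.15 mm/h.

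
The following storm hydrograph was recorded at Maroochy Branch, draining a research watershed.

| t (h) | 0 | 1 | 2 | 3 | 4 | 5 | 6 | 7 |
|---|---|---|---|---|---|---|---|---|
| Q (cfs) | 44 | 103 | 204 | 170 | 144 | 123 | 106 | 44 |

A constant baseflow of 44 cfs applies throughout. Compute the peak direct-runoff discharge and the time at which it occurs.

Q_p = 160.0 cfs at t = 2 h

Subtracting baseflow gives direct-runoff ordinates: 0.0, 59.0, 160.0, 126.0, 100.0, 79.0, 62.0, 0.0 cfs.
The maximum is 160.0 cfs, occurring at the reading for t = 2 h.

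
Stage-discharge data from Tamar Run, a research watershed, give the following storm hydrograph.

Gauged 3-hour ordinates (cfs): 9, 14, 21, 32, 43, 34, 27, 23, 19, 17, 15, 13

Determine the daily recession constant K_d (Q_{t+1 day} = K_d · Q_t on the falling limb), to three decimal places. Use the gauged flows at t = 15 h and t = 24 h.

Between t = 15 h and t = 24 h the flow falls from 34 to 19 cfs over 3×3 h = 9 h.
Per-interval ratio K = (19/34)^(1/3) = 0.8237; K_d = K^(24/3) = 0.212.

K_d ≈ 0.212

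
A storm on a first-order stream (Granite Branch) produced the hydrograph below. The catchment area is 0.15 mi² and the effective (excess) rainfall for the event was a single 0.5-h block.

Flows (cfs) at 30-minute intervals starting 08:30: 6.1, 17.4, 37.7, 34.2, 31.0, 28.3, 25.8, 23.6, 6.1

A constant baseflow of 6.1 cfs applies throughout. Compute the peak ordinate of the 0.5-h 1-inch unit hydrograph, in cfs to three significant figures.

Direct runoff: 0.0, 11.3, 31.6, 28.1, 24.9, 22.2, 19.7, 17.5, 0.0 cfs; ΣQ_DR = 155.3 cfs, peak = 31.6 cfs.
Runoff depth d = ΣQ_DR·Δt / A = 155.3 × 1800 / (0.15 mi²) = 0.8022 in.
The 1-inch UH is the DRH scaled by (1 in)/d, so U_p = 31.6 × 1/0.8022 = 39.4 cfs.

U_p ≈ 39.4 cfs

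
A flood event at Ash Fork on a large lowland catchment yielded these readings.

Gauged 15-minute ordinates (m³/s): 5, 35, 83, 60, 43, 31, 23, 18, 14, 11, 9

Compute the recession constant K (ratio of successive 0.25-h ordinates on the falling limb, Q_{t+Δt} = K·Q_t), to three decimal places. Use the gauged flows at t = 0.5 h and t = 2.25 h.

Using the recession-limb readings at t = 0.5 h and t = 2.25 h: Q falls from 83 to 11 m³/s over 7 intervals.
K = (Q₂/Q₁)^(1/7) = (11/83)^(1/7) = 0.749.

K ≈ 0.749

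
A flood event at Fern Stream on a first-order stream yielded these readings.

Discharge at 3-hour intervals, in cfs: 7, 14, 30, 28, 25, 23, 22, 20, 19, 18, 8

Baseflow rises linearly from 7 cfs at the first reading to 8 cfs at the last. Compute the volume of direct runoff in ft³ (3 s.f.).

V ≈ 1.42 × 10^6 ft³

Direct-runoff ordinates (Q − Q_b): 0.00, 6.90, 22.80, 20.70, 17.60, 15.50, 14.40, 12.30, 11.20, 10.10, 0.00 cfs.
ΣQ_DR = 131.5 cfs.
With Δt = 3 h = 10800 s, V = ΣQ_DR · Δt = 131.5 × 10800 = 1.42 × 10^6 ft³.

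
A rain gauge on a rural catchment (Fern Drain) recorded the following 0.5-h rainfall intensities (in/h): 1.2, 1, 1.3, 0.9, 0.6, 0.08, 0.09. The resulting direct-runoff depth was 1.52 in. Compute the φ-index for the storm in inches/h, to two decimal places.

φ ≈ 0.39 in/h

Only the 5 blocks with intensity above φ contribute runoff: 1.2, 1, 1.3, 0.9, 0.6 in/h.
Σ(I−φ)·Δt = d  ⇒  (1.2+1+1.3+0.9+0.6 − 5φ)·0.5 = 1.52
φ = (5.000 − 1.52/0.5) / 5 = 0.39 in/h.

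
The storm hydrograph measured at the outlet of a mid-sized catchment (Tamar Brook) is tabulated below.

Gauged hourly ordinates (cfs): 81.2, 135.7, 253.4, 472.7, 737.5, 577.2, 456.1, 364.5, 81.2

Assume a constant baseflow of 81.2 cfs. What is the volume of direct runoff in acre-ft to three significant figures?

Direct-runoff ordinates (Q − Q_b): 0.0, 54.5, 172.2, 391.5, 656.3, 496.0, 374.9, 283.3, 0.0 cfs.
ΣQ_DR = 2429 cfs.
With Δt = 1 h = 3600 s, V = ΣQ_DR · Δt = 2429 × 3600 = 8.74 × 10^6 ft³ = 201 acre-ft.

V ≈ 201 acre-ft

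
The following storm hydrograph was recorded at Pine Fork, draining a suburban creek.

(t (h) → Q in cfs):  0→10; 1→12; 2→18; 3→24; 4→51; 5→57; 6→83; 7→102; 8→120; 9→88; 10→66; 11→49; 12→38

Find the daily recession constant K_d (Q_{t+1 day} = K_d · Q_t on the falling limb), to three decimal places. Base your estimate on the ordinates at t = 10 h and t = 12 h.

K_d ≈ 0.001

Between t = 10 h and t = 12 h the flow falls from 66 to 38 cfs over 2×1 h = 2 h.
Per-interval ratio K = (38/66)^(1/2) = 0.7588; K_d = K^(24/1) = 0.001.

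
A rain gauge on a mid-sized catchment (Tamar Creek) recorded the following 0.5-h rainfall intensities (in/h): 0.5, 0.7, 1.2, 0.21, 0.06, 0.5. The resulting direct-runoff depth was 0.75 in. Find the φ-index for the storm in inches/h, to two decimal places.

Only the 4 blocks with intensity above φ contribute runoff: 0.5, 0.7, 1.2, 0.5 in/h.
Σ(I−φ)·Δt = d  ⇒  (0.5+0.7+1.2+0.5 − 4φ)·0.5 = 0.75
φ = (2.900 − 0.75/0.5) / 4 = 0.35 in/h.

φ ≈ 0.35 in/h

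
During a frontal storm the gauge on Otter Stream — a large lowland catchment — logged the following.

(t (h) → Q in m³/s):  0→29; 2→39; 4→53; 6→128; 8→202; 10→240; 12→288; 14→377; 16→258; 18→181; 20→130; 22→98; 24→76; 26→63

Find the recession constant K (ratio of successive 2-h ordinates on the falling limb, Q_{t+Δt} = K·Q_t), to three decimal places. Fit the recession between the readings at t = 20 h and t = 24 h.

K ≈ 0.765

Using the recession-limb readings at t = 20 h and t = 24 h: Q falls from 130 to 76 m³/s over 2 intervals.
K = (Q₂/Q₁)^(1/2) = (76/130)^(1/2) = 0.765.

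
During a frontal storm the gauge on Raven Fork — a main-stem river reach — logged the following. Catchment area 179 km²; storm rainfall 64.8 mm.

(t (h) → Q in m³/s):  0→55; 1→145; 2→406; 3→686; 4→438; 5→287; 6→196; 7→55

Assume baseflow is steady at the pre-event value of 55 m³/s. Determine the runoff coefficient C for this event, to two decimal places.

ΣQ_DR = 1828 m³/s; V = ΣQ_DR·Δt = 6.581 × 10^6 m³.
Runoff depth d = V / A = 36.76 mm.
C = d / P = 36.76 / 64.8 = 0.57.

C ≈ 0.57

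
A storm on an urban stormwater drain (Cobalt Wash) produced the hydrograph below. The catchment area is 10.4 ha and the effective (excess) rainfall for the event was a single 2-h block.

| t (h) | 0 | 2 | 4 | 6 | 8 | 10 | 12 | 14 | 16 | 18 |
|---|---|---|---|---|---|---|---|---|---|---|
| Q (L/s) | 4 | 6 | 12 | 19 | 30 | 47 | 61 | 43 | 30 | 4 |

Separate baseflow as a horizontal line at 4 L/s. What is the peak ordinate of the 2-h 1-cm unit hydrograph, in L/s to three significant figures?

Direct runoff: 0.0, 2.0, 8.0, 15.0, 26.0, 43.0, 57.0, 39.0, 26.0, 0.0 L/s; ΣQ_DR = 216.0 L/s, peak = 57.0 L/s.
Runoff depth d = ΣQ_DR·Δt / A = 216.0 × 7200 / (10.4 ha) = 14.95 mm.
The 1-cm UH is the DRH scaled by (10 mm)/d, so U_p = 57.0 × 10/14.95 = 38.1 L/s.

U_p ≈ 38.1 L/s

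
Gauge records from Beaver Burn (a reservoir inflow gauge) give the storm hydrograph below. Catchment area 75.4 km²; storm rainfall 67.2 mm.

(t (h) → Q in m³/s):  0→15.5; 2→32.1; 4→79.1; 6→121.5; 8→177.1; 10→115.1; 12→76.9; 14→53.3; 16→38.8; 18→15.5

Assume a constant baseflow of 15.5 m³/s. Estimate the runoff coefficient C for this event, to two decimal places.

ΣQ_DR = 569.9 m³/s; V = ΣQ_DR·Δt = 4.103 × 10^6 m³.
Runoff depth d = V / A = 54.42 mm.
C = d / P = 54.42 / 67.2 = 0.81.

C ≈ 0.81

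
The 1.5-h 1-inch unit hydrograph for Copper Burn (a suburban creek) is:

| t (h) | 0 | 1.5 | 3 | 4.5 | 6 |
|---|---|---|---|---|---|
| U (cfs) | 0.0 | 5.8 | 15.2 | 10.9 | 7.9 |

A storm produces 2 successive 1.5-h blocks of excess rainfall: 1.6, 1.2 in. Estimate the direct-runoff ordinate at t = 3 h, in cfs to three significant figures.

By discrete convolution, Q_j = Σ (P_i / 1 in) · U_{j−i}.
At t = 3 h (j=2): Q = (1.6/1)·15.2 + (1.2/1)·5.8 = 31.3 cfs.

Q ≈ 31.3 cfs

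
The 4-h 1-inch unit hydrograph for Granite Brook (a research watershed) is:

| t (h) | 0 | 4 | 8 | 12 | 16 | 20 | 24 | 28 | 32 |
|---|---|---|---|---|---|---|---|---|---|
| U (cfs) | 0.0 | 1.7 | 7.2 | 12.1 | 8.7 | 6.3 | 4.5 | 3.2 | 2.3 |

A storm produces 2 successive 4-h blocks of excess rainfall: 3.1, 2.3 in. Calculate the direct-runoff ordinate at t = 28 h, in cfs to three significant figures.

Q ≈ 20.3 cfs

By discrete convolution, Q_j = Σ (P_i / 1 in) · U_{j−i}.
At t = 28 h (j=7): Q = (3.1/1)·3.2 + (2.3/1)·4.5 = 20.3 cfs.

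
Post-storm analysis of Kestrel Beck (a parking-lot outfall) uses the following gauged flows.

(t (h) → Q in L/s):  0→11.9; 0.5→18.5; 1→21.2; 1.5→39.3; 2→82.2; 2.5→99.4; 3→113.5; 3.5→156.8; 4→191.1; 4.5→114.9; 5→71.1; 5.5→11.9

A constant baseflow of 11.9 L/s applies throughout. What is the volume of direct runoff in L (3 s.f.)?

Direct-runoff ordinates (Q − Q_b): 0.0, 6.6, 9.3, 27.4, 70.3, 87.5, 101.6, 144.9, 179.2, 103.0, 59.2, 0.0 L/s.
ΣQ_DR = 789.0 L/s.
With Δt = 0.5 h = 1800 s, V = ΣQ_DR · Δt = 789.0 × 1800 = 1.42 × 10^6 L.

V ≈ 1.42 × 10^6 L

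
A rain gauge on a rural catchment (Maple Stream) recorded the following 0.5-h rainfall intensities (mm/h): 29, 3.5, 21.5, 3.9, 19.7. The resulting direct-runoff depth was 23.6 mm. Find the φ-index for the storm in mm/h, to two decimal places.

φ ≈ 7.67 mm/h

Only the 3 blocks with intensity above φ contribute runoff: 29, 21.5, 19.7 mm/h.
Σ(I−φ)·Δt = d  ⇒  (29+21.5+19.7 − 3φ)·0.5 = 23.6
φ = (70.20 − 23.6/0.5) / 3 = 7.67 mm/h.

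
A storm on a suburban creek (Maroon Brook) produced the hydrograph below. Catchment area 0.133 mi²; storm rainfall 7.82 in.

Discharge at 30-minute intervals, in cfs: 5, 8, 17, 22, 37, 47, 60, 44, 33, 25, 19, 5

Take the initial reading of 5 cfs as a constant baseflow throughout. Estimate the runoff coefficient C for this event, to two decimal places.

ΣQ_DR = 262.0 cfs; V = ΣQ_DR·Δt = 4.716 × 10^5 ft³.
Runoff depth d = V / A = 1.526 in.
C = d / P = 1.526 / 7.82 = 0.20.

C ≈ 0.20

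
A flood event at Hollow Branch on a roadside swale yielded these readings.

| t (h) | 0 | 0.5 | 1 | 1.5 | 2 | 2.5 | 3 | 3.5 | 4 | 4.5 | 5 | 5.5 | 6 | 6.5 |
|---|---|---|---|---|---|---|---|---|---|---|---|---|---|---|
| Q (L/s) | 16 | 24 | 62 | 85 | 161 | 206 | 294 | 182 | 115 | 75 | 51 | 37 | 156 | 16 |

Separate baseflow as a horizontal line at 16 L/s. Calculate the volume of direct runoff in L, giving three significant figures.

V ≈ 2.26 × 10^6 L

Direct-runoff ordinates (Q − Q_b): 0.0, 8.0, 46.0, 69.0, 145.0, 190.0, 278.0, 166.0, 99.0, 59.0, 35.0, 21.0, 140.0, 0.0 L/s.
ΣQ_DR = 1256 L/s.
With Δt = 0.5 h = 1800 s, V = ΣQ_DR · Δt = 1256 × 1800 = 2.26 × 10^6 L.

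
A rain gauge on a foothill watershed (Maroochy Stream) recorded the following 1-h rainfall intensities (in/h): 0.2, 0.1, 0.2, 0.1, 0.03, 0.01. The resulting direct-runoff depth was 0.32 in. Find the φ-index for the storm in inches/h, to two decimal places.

Only the 4 blocks with intensity above φ contribute runoff: 0.2, 0.1, 0.2, 0.1 in/h.
Σ(I−φ)·Δt = d  ⇒  (0.2+0.1+0.2+0.1 − 4φ)·1 = 0.32
φ = (0.6000 − 0.32/1) / 4 = 0.07 in/h.

φ ≈ 0.07 in/h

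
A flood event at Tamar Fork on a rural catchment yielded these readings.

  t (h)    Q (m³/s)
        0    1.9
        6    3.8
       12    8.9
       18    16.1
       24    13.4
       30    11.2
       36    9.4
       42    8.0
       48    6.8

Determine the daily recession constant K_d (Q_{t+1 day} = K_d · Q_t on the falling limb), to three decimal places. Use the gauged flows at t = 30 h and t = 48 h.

Between t = 30 h and t = 48 h the flow falls from 11.2 to 6.8 m³/s over 3×6 h = 18 h.
Per-interval ratio K = (6.8/11.2)^(1/3) = 0.8468; K_d = K^(24/6) = 0.514.

K_d ≈ 0.514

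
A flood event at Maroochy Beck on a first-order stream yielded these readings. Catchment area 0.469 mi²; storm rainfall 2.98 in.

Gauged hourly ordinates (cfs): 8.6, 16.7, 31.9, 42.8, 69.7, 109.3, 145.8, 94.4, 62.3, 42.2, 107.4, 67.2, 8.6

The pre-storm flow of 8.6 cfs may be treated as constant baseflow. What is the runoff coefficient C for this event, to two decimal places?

ΣQ_DR = 695.1 cfs; V = ΣQ_DR·Δt = 2.502 × 10^6 ft³.
Runoff depth d = V / A = 2.297 in.
C = d / P = 2.297 / 2.98 = 0.77.

C ≈ 0.77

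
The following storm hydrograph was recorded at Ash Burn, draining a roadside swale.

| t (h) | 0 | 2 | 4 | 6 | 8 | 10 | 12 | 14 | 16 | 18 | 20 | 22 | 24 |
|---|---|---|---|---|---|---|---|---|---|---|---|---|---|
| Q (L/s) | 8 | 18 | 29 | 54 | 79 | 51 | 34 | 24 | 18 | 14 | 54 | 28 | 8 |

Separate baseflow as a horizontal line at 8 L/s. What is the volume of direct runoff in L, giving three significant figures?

Direct-runoff ordinates (Q − Q_b): 0.0, 10.0, 21.0, 46.0, 71.0, 43.0, 26.0, 16.0, 10.0, 6.0, 46.0, 20.0, 0.0 L/s.
ΣQ_DR = 315.0 L/s.
With Δt = 2 h = 7200 s, V = ΣQ_DR · Δt = 315.0 × 7200 = 2.27 × 10^6 L.

V ≈ 2.27 × 10^6 L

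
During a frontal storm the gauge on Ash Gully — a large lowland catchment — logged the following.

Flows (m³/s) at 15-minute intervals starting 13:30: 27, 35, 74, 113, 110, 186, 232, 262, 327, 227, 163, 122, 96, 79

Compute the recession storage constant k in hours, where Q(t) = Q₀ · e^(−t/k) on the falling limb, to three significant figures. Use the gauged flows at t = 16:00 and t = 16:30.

On the falling limb, Q drops from 163 to 96 m³/s between t = 16:00 and t = 16:30 (Δt = 0.5 h).
k = −Δt / ln(Q₂/Q₁) = −0.5 / ln(96/163) = 0.944 h.

k ≈ 0.944 h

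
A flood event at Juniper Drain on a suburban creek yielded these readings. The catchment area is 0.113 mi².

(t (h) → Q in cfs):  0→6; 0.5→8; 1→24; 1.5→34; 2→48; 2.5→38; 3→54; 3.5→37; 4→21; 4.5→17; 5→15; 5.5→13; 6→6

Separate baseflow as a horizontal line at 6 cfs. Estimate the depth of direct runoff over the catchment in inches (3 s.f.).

d ≈ 1.67 in

Direct runoff: 0.0, 2.0, 18.0, 28.0, 42.0, 32.0, 48.0, 31.0, 15.0, 11.0, 9.0, 7.0, 0.0 cfs; ΣQ_DR = 243.0 cfs.
V = ΣQ_DR · Δt = 243.0 × 1800 s = 4.374 × 10^5 ft³.
Over A = 0.113 mi², depth = V / A = 1.67 in.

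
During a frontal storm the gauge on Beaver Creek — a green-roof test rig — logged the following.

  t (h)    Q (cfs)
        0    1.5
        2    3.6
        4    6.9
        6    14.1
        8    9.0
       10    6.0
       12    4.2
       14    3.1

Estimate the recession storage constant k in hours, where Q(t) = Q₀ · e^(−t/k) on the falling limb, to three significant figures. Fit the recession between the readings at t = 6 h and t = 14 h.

k ≈ 5.28 h

On the falling limb, Q drops from 14.1 to 3.1 cfs between t = 6 h and t = 14 h (Δt = 8 h).
k = −Δt / ln(Q₂/Q₁) = −8 / ln(3.1/14.1) = 5.28 h.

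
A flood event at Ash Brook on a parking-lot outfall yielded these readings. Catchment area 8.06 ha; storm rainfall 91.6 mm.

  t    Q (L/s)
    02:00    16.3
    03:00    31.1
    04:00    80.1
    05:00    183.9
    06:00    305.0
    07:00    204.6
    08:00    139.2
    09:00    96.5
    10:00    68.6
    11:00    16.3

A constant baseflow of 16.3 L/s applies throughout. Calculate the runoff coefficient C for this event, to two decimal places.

ΣQ_DR = 978.6 L/s; V = ΣQ_DR·Δt = 3.523 × 10^6 L.
Runoff depth d = V / A = 43.71 mm.
C = d / P = 43.71 / 91.6 = 0.48.

C ≈ 0.48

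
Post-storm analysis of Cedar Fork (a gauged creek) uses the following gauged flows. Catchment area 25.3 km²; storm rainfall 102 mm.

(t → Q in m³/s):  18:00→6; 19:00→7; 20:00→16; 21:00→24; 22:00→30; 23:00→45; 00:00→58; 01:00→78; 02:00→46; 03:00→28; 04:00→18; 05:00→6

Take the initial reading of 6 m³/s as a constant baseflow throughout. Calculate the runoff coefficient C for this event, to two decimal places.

ΣQ_DR = 290.0 m³/s; V = ΣQ_DR·Δt = 1.044 × 10^6 m³.
Runoff depth d = V / A = 41.26 mm.
C = d / P = 41.26 / 102 = 0.40.

C ≈ 0.40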